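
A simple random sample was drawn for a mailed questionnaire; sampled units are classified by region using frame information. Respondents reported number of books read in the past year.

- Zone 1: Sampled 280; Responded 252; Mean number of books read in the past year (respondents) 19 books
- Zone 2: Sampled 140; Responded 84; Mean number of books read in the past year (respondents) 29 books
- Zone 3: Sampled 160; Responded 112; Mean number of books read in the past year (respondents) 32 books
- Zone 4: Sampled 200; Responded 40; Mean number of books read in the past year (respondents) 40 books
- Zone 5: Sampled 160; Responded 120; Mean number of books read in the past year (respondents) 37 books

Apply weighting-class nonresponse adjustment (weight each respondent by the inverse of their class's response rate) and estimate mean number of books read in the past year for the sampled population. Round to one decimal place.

30.2

Response rates by class: Zone 1 252/280 = 90%, Zone 2 84/140 = 60%, Zone 3 112/160 = 70%, Zone 4 40/200 = 20%, Zone 5 120/160 = 75%.
Inverse-response-rate weighting restores each class to its sampled count, so class totals weight by n_sampled:
  Zone 1: 280 × 19 = 5320
  Zone 2: 140 × 29 = 4060
  Zone 3: 160 × 32 = 5120
  Zone 4: 200 × 40 = 8000
  Zone 5: 160 × 37 = 5920
Adjusted estimate = 28,420 / 940 = 30.234 → 30.2.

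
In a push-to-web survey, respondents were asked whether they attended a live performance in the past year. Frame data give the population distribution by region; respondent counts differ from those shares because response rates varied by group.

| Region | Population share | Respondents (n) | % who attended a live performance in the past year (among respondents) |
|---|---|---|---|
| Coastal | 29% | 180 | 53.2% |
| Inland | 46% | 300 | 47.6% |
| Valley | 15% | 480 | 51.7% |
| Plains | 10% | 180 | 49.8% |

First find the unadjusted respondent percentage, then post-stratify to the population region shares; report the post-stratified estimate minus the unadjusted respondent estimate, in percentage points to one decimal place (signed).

Without adjustment, the pooled respondent share is:
  (180/1140)×53.2 + (300/1140)×47.6 + (480/1140)×51.7 + (180/1140)×49.8 = 50.5579%
Reweighting by population region shares:
  0.29×53.2 + 0.46×47.6 + 0.15×51.7 + 0.1×49.8 = 50.059%
Difference = 50.059 − 50.5579 = -0.4989 pp.

-0.5 percentage points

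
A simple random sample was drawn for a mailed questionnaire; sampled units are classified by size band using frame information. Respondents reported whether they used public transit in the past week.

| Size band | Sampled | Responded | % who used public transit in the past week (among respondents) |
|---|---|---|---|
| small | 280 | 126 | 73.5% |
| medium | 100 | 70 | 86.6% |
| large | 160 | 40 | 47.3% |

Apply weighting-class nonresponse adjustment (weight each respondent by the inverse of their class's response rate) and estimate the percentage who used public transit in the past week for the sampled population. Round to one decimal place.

Response rates by class: small 126/280 = 45%, medium 70/100 = 70%, large 40/160 = 25%.
Inverse-response-rate weighting restores each class to its sampled count, so class totals weight by n_sampled:
  small: 280 × 73.5 = 20,580
  medium: 100 × 86.6 = 8660
  large: 160 × 47.3 = 7568
Adjusted estimate = 36,808 / 540 = 68.163 → 68.2%.

68.2%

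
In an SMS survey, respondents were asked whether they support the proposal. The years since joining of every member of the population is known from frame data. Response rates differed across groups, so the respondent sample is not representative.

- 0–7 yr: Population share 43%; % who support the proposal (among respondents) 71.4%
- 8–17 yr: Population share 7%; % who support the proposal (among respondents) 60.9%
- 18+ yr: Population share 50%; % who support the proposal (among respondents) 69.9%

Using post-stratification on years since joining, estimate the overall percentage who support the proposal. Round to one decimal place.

69.9%

Each cell contributes population-share × respondent value:
  0–7 yr: 0.43 × 71.4 = 30.702
  8–17 yr: 0.07 × 60.9 = 4.263
  18+ yr: 0.5 × 69.9 = 34.95
Post-stratified estimate = 69.915 → 69.9%.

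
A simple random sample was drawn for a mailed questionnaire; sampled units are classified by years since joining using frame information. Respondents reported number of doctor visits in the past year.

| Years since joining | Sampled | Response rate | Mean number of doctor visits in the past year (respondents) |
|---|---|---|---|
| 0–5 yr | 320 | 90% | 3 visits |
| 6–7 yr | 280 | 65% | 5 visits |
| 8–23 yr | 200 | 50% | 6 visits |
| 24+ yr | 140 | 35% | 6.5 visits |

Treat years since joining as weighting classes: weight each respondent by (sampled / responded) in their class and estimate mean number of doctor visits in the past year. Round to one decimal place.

4.8

Each respondent's weight = sampled/responded in their class; summing within a class gives n_sampled, so:
  0–5 yr: 320 × 3 = 960
  6–7 yr: 280 × 5 = 1400
  8–23 yr: 200 × 6 = 1200
  24+ yr: 140 × 6.5 = 910
Adjusted estimate = 4470 / 940 = 4.75532 → 4.8.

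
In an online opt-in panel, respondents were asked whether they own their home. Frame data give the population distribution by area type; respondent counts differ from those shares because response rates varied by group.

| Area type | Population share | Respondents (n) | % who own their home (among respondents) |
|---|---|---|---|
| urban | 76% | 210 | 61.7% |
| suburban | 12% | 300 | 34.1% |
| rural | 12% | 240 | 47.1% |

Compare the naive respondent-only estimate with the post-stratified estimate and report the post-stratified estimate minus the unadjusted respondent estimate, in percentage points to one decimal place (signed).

Naive respondent-only estimate (weights = respondent counts):
  (210/750)×61.7 + (300/750)×34.1 + (240/750)×47.1 = 45.988%
Post-stratified estimate weights by population shares:
  0.76×61.7 + 0.12×34.1 + 0.12×47.1 = 56.636%
Difference = 56.636 − 45.988 = 10.648 pp.

+10.6 percentage points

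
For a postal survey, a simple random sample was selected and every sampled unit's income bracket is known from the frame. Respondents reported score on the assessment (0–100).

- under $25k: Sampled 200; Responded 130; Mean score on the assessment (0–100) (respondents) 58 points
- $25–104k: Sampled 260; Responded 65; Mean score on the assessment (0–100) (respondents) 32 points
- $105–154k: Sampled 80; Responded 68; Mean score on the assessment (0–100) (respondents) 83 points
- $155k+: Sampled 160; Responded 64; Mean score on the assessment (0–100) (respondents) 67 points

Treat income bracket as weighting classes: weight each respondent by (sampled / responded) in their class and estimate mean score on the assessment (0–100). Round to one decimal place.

Response rates by class: under $25k 130/200 = 65%, $25–104k 65/260 = 25%, $105–154k 68/80 = 85%, $155k+ 64/160 = 40%.
Each respondent's weight = sampled/responded in their class; summing within a class gives n_sampled, so:
  under $25k: 200 × 58 = 11,600
  $25–104k: 260 × 32 = 8320
  $105–154k: 80 × 83 = 6640
  $155k+: 160 × 67 = 10,720
Adjusted estimate = 37,280 / 700 = 53.2571 → 53.3.

53.3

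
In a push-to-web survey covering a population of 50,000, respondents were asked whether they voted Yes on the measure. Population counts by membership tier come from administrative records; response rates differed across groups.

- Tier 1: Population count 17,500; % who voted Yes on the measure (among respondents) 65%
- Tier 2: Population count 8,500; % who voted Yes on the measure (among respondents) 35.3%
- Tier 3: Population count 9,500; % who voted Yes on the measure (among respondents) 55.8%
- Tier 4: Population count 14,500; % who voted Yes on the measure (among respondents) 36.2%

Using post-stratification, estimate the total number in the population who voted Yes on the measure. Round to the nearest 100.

Apply each group's respondent rate to its population count:
  Tier 1: 17,500 × 65% = 11,375
  Tier 2: 8,500 × 35.3% = 3000.5
  Tier 3: 9,500 × 55.8% = 5301
  Tier 4: 14,500 × 36.2% = 5249
Estimated total = 24925.5 → 24,900.

24,900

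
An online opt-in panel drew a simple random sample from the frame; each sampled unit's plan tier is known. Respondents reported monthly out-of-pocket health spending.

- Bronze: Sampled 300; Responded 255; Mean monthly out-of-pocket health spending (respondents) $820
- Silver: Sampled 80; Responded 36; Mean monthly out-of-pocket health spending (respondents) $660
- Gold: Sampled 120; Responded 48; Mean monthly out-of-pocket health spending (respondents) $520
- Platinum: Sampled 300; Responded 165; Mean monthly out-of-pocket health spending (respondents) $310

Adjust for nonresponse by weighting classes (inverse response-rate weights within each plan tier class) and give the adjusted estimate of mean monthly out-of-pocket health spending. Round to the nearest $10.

Class response rates: Bronze 255/300 = 85%, Silver 36/80 = 45%, Gold 48/120 = 40%, Platinum 165/300 = 55%.
Each respondent's weight = sampled/responded in their class; summing within a class gives n_sampled, so:
  Bronze: 300 × 820 = 246,000
  Silver: 80 × 660 = 52,800
  Gold: 120 × 520 = 62,400
  Platinum: 300 × 310 = 93,000
Adjusted estimate = 454,200 / 800 = 567.75 → $570.

$570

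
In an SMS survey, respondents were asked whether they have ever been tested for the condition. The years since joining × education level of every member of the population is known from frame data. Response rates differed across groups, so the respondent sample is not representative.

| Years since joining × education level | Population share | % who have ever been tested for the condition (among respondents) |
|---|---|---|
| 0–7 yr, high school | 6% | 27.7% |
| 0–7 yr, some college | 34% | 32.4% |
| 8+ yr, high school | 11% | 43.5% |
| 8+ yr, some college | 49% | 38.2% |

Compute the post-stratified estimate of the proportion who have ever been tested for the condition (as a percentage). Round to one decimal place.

36.2%

Reweight to the known years since joining × education level distribution:
  0–7 yr, high school: 0.06 × 27.7 = 1.662
  0–7 yr, some college: 0.34 × 32.4 = 11.016
  8+ yr, high school: 0.11 × 43.5 = 4.785
  8+ yr, some college: 0.49 × 38.2 = 18.718
Post-stratified estimate = 36.181 → 36.2%.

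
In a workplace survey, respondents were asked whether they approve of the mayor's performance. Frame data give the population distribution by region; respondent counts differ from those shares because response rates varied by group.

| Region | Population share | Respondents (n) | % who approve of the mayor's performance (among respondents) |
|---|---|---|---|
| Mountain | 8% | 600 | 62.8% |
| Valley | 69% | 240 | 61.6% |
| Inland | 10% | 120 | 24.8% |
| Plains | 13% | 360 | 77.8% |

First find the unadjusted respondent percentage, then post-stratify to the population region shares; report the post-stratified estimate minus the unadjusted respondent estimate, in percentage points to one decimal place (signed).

Without adjustment, the pooled respondent share is:
  (600/1320)×62.8 + (240/1320)×61.6 + (120/1320)×24.8 + (360/1320)×77.8 = 63.2182%
Reweighting by population region shares:
  0.08×62.8 + 0.69×61.6 + 0.1×24.8 + 0.13×77.8 = 60.122%
Difference = 60.122 − 63.2182 = -3.0962 pp.

-3.1 percentage points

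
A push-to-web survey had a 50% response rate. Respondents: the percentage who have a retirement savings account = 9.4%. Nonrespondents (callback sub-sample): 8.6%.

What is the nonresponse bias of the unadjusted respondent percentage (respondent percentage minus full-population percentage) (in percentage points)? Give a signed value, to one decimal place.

Nonresponse fraction = 1 − 0.5 = 0.5.
Bias = (nonresponse fraction) × (respondent percentage − nonrespondent percentage)
     = 0.5 × (9.4 − 8.6) = 0.5 × 0.8 = 0.4.

+0.4 percentage points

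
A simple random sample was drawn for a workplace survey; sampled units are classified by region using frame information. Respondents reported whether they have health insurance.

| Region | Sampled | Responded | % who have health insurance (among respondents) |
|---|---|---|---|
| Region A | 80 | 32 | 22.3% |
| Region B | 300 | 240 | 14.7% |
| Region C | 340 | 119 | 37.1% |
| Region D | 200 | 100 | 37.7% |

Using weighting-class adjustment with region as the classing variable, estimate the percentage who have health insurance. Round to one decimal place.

Class response rates: Region A 32/80 = 40%, Region B 240/300 = 80%, Region C 119/340 = 35%, Region D 100/200 = 50%.
Weighting each respondent by the inverse class response rate inflates each class back to its sampled size, so the class weight is n_sampled:
  Region A: 80 × 22.3 = 1784
  Region B: 300 × 14.7 = 4410
  Region C: 340 × 37.1 = 12,614
  Region D: 200 × 37.7 = 7540
Adjusted estimate = 26,348 / 920 = 28.6391 → 28.6%.

28.6%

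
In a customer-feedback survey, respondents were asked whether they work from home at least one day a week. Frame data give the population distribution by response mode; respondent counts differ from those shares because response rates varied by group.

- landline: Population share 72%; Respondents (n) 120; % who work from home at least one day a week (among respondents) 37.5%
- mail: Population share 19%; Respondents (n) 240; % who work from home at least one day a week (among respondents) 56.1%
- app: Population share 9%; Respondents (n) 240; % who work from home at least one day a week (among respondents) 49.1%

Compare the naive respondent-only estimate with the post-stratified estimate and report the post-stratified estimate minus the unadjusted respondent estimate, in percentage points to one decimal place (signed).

Unadjusted (pooled respondent) estimate weights by respondent counts:
  (120/600)×37.5 + (240/600)×56.1 + (240/600)×49.1 = 49.58%
Post-stratifying to population shares instead:
  0.72×37.5 + 0.19×56.1 + 0.09×49.1 = 42.078%
Difference = 42.078 − 49.58 = -7.502 pp.

-7.5 percentage points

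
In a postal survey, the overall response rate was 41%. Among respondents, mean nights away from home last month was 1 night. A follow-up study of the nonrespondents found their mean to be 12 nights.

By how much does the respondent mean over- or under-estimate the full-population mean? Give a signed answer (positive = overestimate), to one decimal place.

-6.5

Nonresponse fraction = 1 − 0.41 = 0.59.
Bias = (nonresponse fraction) × (respondent mean − nonrespondent mean)
     = 0.59 × (1 − 12) = 0.59 × -11 = -6.49.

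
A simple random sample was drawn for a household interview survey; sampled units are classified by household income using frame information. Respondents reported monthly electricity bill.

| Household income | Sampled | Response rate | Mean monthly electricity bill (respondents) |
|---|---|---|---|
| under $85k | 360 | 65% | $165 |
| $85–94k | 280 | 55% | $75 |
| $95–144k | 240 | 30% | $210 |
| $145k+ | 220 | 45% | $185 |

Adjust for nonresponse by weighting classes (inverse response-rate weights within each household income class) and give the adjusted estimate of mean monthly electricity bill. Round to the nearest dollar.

$156

Inverse-response-rate weighting restores each class to its sampled count, so class totals weight by n_sampled:
  under $85k: 360 × 165 = 59,400
  $85–94k: 280 × 75 = 21,000
  $95–144k: 240 × 210 = 50,400
  $145k+: 220 × 185 = 40,700
Adjusted estimate = 171,500 / 1,100 = 155.909 → $156.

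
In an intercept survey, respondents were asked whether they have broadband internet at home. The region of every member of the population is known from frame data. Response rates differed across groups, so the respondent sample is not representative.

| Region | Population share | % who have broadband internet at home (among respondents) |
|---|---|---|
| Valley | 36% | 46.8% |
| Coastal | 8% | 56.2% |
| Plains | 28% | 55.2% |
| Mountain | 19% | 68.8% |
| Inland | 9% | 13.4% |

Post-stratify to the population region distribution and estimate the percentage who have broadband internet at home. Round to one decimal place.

Weight each group's respondent value by its population share:
  Valley: 0.36 × 46.8 = 16.848
  Coastal: 0.08 × 56.2 = 4.496
  Plains: 0.28 × 55.2 = 15.456
  Mountain: 0.19 × 68.8 = 13.072
  Inland: 0.09 × 13.4 = 1.206
Post-stratified estimate = 51.078 → 51.1%.

51.1%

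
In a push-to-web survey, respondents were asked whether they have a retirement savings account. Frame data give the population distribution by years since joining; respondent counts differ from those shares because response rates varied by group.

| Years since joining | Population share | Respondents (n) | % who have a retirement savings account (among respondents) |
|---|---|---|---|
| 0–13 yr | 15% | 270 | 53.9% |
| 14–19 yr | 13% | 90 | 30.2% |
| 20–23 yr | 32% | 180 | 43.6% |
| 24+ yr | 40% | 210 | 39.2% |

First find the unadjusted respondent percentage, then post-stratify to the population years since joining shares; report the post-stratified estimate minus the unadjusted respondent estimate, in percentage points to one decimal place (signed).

-2.8 percentage points

Unadjusted (pooled respondent) estimate weights by respondent counts:
  (270/750)×53.9 + (90/750)×30.2 + (180/750)×43.6 + (210/750)×39.2 = 44.468%
Post-stratifying to population shares instead:
  0.15×53.9 + 0.13×30.2 + 0.32×43.6 + 0.4×39.2 = 41.643%
Difference = 41.643 − 44.468 = -2.825 pp.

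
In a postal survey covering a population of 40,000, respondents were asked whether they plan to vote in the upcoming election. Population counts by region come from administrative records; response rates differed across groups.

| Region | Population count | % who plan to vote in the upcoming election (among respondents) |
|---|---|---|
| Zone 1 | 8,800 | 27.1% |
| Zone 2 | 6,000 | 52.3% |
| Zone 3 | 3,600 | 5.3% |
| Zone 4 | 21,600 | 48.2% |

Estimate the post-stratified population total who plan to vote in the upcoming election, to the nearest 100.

16,100

Estimated count per cell = population count × respondent percentage:
  Zone 1: 8,800 × 27.1% = 2384.8
  Zone 2: 6,000 × 52.3% = 3138
  Zone 3: 3,600 × 5.3% = 190.8
  Zone 4: 21,600 × 48.2% = 10411.2
Estimated total = 16124.8 → 16,100.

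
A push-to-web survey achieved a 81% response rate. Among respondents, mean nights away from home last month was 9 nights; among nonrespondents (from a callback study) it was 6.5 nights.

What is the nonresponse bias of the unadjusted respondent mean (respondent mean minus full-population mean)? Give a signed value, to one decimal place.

Nonresponse fraction = 1 − 0.81 = 0.19.
Bias = (nonresponse fraction) × (respondent mean − nonrespondent mean)
     = 0.19 × (9 − 6.5) = 0.19 × 2.5 = 0.475.

+0.5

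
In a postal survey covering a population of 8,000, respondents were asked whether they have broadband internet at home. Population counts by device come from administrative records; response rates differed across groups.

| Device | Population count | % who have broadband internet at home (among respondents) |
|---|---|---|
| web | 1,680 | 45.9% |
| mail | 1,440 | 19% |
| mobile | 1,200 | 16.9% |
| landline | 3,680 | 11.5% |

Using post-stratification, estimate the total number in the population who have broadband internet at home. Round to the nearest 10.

Estimated count per cell = population count × respondent percentage:
  web: 1,680 × 45.9% = 771.12
  mail: 1,440 × 19% = 273.6
  mobile: 1,200 × 16.9% = 202.8
  landline: 3,680 × 11.5% = 423.2
Estimated total = 1670.72 → 1,670.

1,670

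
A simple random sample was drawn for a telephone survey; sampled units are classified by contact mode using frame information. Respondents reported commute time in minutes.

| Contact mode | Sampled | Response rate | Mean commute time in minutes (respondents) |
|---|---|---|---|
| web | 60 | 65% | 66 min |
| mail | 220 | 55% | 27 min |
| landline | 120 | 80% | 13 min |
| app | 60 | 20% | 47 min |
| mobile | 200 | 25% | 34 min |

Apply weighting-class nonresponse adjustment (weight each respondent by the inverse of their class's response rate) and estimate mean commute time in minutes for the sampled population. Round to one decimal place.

With weight = n_sampled/n_responded per class, the weighted class total is n_sampled:
  web: 60 × 66 = 3960
  mail: 220 × 27 = 5940
  landline: 120 × 13 = 1560
  app: 60 × 47 = 2820
  mobile: 200 × 34 = 6800
Adjusted estimate = 21,080 / 660 = 31.9394 → 31.9.

31.9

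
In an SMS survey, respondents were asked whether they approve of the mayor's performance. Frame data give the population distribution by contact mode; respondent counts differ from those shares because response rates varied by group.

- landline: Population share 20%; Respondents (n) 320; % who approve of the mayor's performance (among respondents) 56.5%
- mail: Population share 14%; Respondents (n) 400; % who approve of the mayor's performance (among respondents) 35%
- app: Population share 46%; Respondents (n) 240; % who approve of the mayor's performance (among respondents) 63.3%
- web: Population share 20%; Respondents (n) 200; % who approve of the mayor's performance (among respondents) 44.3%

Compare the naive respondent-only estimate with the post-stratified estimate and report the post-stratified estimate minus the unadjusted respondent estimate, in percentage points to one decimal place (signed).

+5.8 percentage points

Naive respondent-only estimate (weights = respondent counts):
  (320/1160)×56.5 + (400/1160)×35 + (240/1160)×63.3 + (200/1160)×44.3 = 48.3897%
Post-stratified estimate weights by population shares:
  0.2×56.5 + 0.14×35 + 0.46×63.3 + 0.2×44.3 = 54.178%
Difference = 54.178 − 48.3897 = 5.7883 pp.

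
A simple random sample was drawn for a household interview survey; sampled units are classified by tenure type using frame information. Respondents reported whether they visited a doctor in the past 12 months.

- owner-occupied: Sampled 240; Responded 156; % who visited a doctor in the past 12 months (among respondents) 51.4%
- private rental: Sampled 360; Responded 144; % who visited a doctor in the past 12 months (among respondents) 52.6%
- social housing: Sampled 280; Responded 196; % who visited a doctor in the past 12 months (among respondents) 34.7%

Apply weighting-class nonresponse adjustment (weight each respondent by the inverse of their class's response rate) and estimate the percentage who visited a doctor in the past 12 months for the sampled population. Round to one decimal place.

46.6%

Response rates by class: owner-occupied 156/240 = 65%, private rental 144/360 = 40%, social housing 196/280 = 70%.
With weight = n_sampled/n_responded per class, the weighted class total is n_sampled:
  owner-occupied: 240 × 51.4 = 12,336
  private rental: 360 × 52.6 = 18,936
  social housing: 280 × 34.7 = 9716
Adjusted estimate = 40,988 / 880 = 46.5773 → 46.6%.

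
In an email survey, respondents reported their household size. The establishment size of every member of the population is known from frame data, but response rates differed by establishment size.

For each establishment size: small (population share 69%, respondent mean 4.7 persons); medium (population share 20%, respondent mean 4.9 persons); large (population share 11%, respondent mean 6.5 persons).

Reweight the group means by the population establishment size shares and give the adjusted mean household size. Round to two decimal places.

4.94

Weight each group's respondent value by its population share:
  small: 0.69 × 4.7 = 3.243
  medium: 0.2 × 4.9 = 0.98
  large: 0.11 × 6.5 = 0.715
Post-stratified estimate = 4.938 → 4.94.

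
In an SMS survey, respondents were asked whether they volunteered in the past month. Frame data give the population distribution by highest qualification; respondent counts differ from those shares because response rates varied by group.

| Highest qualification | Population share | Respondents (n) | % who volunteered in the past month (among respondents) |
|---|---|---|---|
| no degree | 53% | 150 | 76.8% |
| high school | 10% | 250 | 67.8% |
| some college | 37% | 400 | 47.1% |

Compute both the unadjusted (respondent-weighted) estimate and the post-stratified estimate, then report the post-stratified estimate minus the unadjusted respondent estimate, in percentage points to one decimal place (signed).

+5.8 percentage points

Without adjustment, the pooled respondent share is:
  (150/800)×76.8 + (250/800)×67.8 + (400/800)×47.1 = 59.1375%
Post-stratifying to population shares instead:
  0.53×76.8 + 0.1×67.8 + 0.37×47.1 = 64.911%
Difference = 64.911 − 59.1375 = 5.7735 pp.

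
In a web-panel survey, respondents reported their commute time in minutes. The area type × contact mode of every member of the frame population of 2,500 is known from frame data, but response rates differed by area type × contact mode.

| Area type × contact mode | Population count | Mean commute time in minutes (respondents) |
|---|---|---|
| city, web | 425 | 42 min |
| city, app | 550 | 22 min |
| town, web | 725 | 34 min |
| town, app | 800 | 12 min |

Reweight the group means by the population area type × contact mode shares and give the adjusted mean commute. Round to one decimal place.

Each cell contributes population-share × respondent value:
  city, web: (425/2,500) × 42 = 7.14
  city, app: (550/2,500) × 22 = 4.84
  town, web: (725/2,500) × 34 = 9.86
  town, app: (800/2,500) × 12 = 3.84
Post-stratified estimate = 25.68 → 25.7.

25.7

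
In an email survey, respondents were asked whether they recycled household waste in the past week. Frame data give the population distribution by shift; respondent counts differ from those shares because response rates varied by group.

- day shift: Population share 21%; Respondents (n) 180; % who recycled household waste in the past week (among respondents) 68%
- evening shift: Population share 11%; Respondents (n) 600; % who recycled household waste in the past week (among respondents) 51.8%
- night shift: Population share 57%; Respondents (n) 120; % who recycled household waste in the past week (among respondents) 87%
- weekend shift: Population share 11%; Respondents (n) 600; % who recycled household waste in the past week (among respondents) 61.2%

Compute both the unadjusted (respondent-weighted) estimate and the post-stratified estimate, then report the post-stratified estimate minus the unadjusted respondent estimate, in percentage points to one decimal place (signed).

Without adjustment, the pooled respondent share is:
  (180/1500)×68 + (600/1500)×51.8 + (120/1500)×87 + (600/1500)×61.2 = 60.32%
Reweighting by population shift shares:
  0.21×68 + 0.11×51.8 + 0.57×87 + 0.11×61.2 = 76.3%
Difference = 76.3 − 60.32 = 15.98 pp.

+16.0 percentage points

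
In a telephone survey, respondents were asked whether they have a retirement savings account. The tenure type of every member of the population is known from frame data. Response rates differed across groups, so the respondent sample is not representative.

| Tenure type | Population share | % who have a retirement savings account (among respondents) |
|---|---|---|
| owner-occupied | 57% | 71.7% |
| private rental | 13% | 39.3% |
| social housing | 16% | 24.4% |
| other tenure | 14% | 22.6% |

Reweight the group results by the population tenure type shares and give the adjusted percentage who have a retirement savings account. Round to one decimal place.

Post-stratification weights by population share, not respondent share:
  owner-occupied: 0.57 × 71.7 = 40.869
  private rental: 0.13 × 39.3 = 5.109
  social housing: 0.16 × 24.4 = 3.904
  other tenure: 0.14 × 22.6 = 3.164
Post-stratified estimate = 53.046 → 53.0%.

53.0%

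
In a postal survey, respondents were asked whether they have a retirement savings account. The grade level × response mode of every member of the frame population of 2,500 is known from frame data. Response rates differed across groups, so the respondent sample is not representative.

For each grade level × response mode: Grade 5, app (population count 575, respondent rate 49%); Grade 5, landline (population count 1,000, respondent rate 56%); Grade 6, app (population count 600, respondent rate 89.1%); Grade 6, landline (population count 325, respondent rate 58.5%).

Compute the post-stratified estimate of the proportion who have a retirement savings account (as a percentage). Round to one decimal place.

Weight each group's respondent value by its population share:
  Grade 5, app: (575/2,500) × 49 = 11.27
  Grade 5, landline: (1,000/2,500) × 56 = 22.4
  Grade 6, app: (600/2,500) × 89.1 = 21.384
  Grade 6, landline: (325/2,500) × 58.5 = 7.605
Post-stratified estimate = 62.659 → 62.7%.

62.7%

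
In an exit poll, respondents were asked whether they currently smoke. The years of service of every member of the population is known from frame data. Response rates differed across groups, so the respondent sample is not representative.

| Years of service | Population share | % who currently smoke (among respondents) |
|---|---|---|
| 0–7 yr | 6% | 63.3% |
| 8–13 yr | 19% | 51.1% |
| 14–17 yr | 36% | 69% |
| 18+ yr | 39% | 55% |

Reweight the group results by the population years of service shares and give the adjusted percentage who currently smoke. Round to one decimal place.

Weight each group's respondent value by its population share:
  0–7 yr: 0.06 × 63.3 = 3.798
  8–13 yr: 0.19 × 51.1 = 9.709
  14–17 yr: 0.36 × 69 = 24.84
  18+ yr: 0.39 × 55 = 21.45
Post-stratified estimate = 59.797 → 59.8%.

59.8%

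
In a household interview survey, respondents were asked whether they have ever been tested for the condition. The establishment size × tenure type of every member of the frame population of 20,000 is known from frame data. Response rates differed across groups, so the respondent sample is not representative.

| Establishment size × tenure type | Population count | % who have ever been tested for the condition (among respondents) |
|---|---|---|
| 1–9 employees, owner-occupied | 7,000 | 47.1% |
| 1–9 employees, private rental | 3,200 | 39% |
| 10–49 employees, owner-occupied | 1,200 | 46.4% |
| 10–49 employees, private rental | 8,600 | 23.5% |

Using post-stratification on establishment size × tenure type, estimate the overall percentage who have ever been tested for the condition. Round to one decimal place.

35.6%

Reweight to the known establishment size × tenure type distribution:
  1–9 employees, owner-occupied: (7,000/20,000) × 47.1 = 16.485
  1–9 employees, private rental: (3,200/20,000) × 39 = 6.24
  10–49 employees, owner-occupied: (1,200/20,000) × 46.4 = 2.784
  10–49 employees, private rental: (8,600/20,000) × 23.5 = 10.105
Post-stratified estimate = 35.614 → 35.6%.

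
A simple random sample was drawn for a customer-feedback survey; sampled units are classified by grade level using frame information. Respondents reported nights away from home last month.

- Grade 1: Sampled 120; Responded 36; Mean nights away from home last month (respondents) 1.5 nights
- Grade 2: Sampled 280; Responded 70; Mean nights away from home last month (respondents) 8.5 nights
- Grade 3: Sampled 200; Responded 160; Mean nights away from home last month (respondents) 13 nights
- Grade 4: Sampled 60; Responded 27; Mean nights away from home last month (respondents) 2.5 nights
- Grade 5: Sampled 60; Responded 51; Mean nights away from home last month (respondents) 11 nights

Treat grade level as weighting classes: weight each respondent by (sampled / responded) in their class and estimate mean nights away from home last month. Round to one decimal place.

Class response rates: Grade 1 36/120 = 30%, Grade 2 70/280 = 25%, Grade 3 160/200 = 80%, Grade 4 27/60 = 45%, Grade 5 51/60 = 85%.
Weighting each respondent by the inverse class response rate inflates each class back to its sampled size, so the class weight is n_sampled:
  Grade 1: 120 × 1.5 = 180
  Grade 2: 280 × 8.5 = 2380
  Grade 3: 200 × 13 = 2600
  Grade 4: 60 × 2.5 = 150
  Grade 5: 60 × 11 = 660
Adjusted estimate = 5970 / 720 = 8.29167 → 8.3.

8.3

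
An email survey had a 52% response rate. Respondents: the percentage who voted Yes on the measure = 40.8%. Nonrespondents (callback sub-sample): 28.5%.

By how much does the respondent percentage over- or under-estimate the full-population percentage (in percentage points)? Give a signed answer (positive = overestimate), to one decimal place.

Nonresponse fraction = 1 − 0.52 = 0.48.
Bias = (nonresponse fraction) × (respondent percentage − nonrespondent percentage)
     = 0.48 × (40.8 − 28.5) = 0.48 × 12.3 = 5.904.

+5.9 percentage points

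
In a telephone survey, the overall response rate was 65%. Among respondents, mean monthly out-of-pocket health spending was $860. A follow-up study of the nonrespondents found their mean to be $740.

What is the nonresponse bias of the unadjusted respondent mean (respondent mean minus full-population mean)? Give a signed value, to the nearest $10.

+$40

Nonresponse fraction = 1 − 0.65 = 0.35.
Bias = (nonresponse fraction) × (respondent mean − nonrespondent mean)
     = 0.35 × (860 − 740) = 0.35 × 120 = 42.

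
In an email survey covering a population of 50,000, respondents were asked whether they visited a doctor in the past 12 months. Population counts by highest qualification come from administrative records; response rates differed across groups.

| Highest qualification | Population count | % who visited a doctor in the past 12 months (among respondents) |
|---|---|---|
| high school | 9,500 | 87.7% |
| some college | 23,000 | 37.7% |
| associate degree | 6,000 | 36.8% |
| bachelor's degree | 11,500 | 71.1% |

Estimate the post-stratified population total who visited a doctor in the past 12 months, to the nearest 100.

Each cell contributes its population count × the respondent rate:
  high school: 9,500 × 87.7% = 8331.5
  some college: 23,000 × 37.7% = 8671
  associate degree: 6,000 × 36.8% = 2208
  bachelor's degree: 11,500 × 71.1% = 8176.5
Estimated total = 27,387 → 27,400.

27,400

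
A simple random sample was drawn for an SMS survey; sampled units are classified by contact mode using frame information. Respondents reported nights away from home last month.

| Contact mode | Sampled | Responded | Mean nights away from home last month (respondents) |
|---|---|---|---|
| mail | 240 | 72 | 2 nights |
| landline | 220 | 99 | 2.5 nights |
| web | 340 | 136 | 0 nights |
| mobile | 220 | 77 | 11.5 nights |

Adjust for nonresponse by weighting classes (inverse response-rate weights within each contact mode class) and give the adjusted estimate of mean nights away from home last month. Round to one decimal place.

3.5

Response rates by class: mail 72/240 = 30%, landline 99/220 = 45%, web 136/340 = 40%, mobile 77/220 = 35%.
Each respondent's weight = sampled/responded in their class; summing within a class gives n_sampled, so:
  mail: 240 × 2 = 480
  landline: 220 × 2.5 = 550
  web: 340 × 0 = 0
  mobile: 220 × 11.5 = 2530
Adjusted estimate = 3560 / 1,020 = 3.4902 → 3.5.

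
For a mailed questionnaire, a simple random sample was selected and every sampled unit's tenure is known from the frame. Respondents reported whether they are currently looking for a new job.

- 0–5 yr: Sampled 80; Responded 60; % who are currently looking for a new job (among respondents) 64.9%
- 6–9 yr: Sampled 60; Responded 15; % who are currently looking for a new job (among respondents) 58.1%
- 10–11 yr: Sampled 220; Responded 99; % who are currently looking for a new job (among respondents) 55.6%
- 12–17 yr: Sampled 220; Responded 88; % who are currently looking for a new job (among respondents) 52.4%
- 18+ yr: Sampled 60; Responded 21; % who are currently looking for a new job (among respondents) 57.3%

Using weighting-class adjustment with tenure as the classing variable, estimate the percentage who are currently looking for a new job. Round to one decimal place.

56.1%

Class response rates: 0–5 yr 60/80 = 75%, 6–9 yr 15/60 = 25%, 10–11 yr 99/220 = 45%, 12–17 yr 88/220 = 40%, 18+ yr 21/60 = 35%.
With weight = n_sampled/n_responded per class, the weighted class total is n_sampled:
  0–5 yr: 80 × 64.9 = 5192
  6–9 yr: 60 × 58.1 = 3486
  10–11 yr: 220 × 55.6 = 12,232
  12–17 yr: 220 × 52.4 = 11,528
  18+ yr: 60 × 57.3 = 3438
Adjusted estimate = 35,876 / 640 = 56.0562 → 56.1%.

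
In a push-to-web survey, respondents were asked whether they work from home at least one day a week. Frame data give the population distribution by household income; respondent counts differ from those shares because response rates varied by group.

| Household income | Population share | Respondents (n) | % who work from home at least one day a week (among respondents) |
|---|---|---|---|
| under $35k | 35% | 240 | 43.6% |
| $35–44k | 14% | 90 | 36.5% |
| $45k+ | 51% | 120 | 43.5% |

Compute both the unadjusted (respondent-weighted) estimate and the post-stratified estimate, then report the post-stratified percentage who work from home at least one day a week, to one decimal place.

42.6%

Without adjustment, the pooled respondent share is:
  (240/450)×43.6 + (90/450)×36.5 + (120/450)×43.5 = 42.1533%
Post-stratified estimate weights by population shares:
  0.35×43.6 + 0.14×36.5 + 0.51×43.5 = 42.555%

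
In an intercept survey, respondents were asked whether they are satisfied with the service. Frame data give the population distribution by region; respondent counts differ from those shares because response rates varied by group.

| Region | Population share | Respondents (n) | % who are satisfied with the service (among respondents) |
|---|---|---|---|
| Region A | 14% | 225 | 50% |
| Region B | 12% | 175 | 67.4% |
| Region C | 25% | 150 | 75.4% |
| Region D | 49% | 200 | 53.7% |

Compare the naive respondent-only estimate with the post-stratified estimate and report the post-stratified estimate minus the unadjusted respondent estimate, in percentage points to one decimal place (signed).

Naive respondent-only estimate (weights = respondent counts):
  (225/750)×50 + (175/750)×67.4 + (150/750)×75.4 + (200/750)×53.7 = 60.1267%
Post-stratified estimate weights by population shares:
  0.14×50 + 0.12×67.4 + 0.25×75.4 + 0.49×53.7 = 60.251%
Difference = 60.251 − 60.1267 = 0.1243 pp.

+0.1 percentage points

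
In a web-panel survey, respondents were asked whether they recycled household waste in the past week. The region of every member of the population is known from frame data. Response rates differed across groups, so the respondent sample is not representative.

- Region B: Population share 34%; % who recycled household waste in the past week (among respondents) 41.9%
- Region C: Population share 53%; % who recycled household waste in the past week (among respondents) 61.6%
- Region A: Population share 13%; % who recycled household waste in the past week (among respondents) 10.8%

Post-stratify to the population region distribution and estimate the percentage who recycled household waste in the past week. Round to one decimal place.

48.3%

Reweight to the known region distribution:
  Region B: 0.34 × 41.9 = 14.246
  Region C: 0.53 × 61.6 = 32.648
  Region A: 0.13 × 10.8 = 1.404
Post-stratified estimate = 48.298 → 48.3%.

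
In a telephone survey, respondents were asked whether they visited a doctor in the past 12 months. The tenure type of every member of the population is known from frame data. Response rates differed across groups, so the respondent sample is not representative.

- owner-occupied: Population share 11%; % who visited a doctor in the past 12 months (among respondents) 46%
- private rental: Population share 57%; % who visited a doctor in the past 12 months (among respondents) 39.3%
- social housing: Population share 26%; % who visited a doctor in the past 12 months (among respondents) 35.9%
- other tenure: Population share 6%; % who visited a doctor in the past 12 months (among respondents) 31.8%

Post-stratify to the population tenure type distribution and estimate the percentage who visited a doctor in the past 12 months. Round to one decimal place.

38.7%

Each cell contributes population-share × respondent value:
  owner-occupied: 0.11 × 46 = 5.06
  private rental: 0.57 × 39.3 = 22.401
  social housing: 0.26 × 35.9 = 9.334
  other tenure: 0.06 × 31.8 = 1.908
Post-stratified estimate = 38.703 → 38.7%.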